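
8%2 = 0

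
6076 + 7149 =13225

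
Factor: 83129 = 97^1*857^1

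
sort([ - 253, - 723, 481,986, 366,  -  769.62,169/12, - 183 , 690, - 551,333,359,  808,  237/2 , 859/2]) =[-769.62,-723, - 551 , - 253,-183, 169/12,237/2, 333,359,366,859/2,481, 690,808,986 ]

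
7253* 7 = 50771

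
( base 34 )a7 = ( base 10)347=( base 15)182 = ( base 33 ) ah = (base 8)533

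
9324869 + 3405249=12730118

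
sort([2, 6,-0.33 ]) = [ - 0.33, 2, 6] 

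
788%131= 2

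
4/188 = 1/47  =  0.02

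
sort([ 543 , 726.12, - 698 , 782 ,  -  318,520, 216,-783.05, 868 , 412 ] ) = [ - 783.05,  -  698, - 318, 216, 412, 520 , 543,  726.12,782,  868 ] 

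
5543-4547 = 996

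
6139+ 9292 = 15431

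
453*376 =170328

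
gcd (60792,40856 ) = 8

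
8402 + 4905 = 13307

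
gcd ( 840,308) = 28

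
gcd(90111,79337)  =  1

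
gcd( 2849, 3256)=407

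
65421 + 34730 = 100151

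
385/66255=11/1893 = 0.01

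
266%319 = 266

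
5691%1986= 1719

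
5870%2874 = 122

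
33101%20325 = 12776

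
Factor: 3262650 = 2^1 * 3^1*5^2 * 21751^1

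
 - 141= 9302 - 9443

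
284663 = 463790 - 179127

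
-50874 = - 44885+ - 5989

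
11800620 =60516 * 195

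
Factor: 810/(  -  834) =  - 135/139 = - 3^3 *5^1*139^( - 1)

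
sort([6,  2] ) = [2 , 6]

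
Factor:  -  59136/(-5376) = 11 = 11^1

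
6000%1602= 1194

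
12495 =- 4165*( - 3)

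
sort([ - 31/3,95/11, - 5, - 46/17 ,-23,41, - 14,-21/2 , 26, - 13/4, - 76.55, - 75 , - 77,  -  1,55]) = [ - 77 , - 76.55, - 75,- 23, - 14, - 21/2, - 31/3 ,-5, - 13/4, - 46/17, - 1,  95/11,26 , 41, 55]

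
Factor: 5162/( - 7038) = -3^( - 2)*17^( - 1 )*23^( - 1 )*29^1*89^1 = -2581/3519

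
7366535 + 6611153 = 13977688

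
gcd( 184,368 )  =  184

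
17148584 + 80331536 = 97480120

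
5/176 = 5/176 = 0.03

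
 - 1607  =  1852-3459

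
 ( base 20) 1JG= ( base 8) 1434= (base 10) 796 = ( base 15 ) 381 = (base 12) 564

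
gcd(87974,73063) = 1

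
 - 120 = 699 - 819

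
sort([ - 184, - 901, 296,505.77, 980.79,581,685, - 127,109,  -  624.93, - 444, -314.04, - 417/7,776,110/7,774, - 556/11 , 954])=[ - 901, - 624.93, - 444, - 314.04, - 184,-127, - 417/7,-556/11,110/7,109, 296,505.77,581,685  ,  774,776, 954, 980.79 ]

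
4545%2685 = 1860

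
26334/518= 1881/37 =50.84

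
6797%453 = 2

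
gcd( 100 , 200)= 100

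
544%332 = 212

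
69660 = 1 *69660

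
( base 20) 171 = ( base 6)2301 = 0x21d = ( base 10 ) 541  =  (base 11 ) 452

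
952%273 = 133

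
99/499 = 99/499 = 0.20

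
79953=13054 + 66899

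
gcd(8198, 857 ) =1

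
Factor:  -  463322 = - 2^1*231661^1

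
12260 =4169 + 8091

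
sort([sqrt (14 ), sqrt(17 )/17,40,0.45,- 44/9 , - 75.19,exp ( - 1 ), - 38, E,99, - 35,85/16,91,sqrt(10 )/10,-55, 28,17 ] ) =[ - 75.19, - 55,- 38, - 35, - 44/9,sqrt(17 )/17, sqrt( 10 ) /10, exp(-1),0.45,E,sqrt (14) , 85/16, 17,28, 40,  91,99]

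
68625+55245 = 123870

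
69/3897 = 23/1299 = 0.02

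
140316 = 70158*2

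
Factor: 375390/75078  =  5^1 = 5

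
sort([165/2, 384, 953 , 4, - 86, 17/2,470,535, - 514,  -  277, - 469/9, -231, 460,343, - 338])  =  [ - 514 , - 338, - 277, - 231,- 86,-469/9, 4,  17/2, 165/2, 343, 384,460, 470, 535, 953]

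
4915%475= 165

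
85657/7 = 12236+5/7  =  12236.71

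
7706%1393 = 741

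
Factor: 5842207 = 7^1*23^1*131^1*277^1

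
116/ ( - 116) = -1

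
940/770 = 94/77 = 1.22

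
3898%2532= 1366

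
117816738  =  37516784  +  80299954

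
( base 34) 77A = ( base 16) 2094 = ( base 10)8340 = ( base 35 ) 6sa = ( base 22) h52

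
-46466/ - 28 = 3319/2= 1659.50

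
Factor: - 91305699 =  - 3^1*23^1*73^1*18127^1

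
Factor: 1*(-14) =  - 14 = -  2^1*7^1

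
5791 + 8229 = 14020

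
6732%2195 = 147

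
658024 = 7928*83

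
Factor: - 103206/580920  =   - 167/940 = - 2^( - 2 )*5^ ( - 1 ) * 47^( - 1)*167^1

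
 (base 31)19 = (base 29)1b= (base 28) 1c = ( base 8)50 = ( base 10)40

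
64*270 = 17280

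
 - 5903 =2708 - 8611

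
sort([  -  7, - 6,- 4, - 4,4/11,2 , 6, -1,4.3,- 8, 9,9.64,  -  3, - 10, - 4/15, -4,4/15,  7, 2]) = [ - 10, - 8, - 7, - 6, - 4,-4, - 4, - 3, - 1,-4/15, 4/15, 4/11, 2, 2, 4.3, 6, 7,9, 9.64 ]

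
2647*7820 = 20699540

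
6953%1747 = 1712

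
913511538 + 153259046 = 1066770584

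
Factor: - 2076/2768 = -3/4 = - 2^(-2) * 3^1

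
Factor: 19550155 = 5^1 * 3910031^1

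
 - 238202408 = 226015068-464217476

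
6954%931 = 437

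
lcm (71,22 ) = 1562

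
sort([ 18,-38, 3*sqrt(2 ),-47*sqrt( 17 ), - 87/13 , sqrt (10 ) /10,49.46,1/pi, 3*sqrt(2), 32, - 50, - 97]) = [ - 47*sqrt(17),  -  97,-50, - 38, - 87/13, sqrt(10 )/10,1/pi  ,  3*sqrt ( 2 ), 3*sqrt( 2 ), 18, 32, 49.46]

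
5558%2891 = 2667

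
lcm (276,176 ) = 12144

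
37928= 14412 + 23516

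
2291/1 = 2291=2291.00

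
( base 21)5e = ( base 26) 4F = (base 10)119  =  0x77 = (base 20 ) 5J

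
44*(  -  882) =-38808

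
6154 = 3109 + 3045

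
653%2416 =653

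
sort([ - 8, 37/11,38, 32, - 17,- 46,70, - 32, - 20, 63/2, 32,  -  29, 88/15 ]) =[ - 46, - 32, - 29,  -  20 , - 17,  -  8, 37/11, 88/15, 63/2, 32, 32, 38 , 70 ]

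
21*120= 2520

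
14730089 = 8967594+5762495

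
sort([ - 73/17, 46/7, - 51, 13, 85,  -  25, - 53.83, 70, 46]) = [ - 53.83,  -  51,-25, - 73/17,  46/7, 13, 46 , 70,85]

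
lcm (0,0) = 0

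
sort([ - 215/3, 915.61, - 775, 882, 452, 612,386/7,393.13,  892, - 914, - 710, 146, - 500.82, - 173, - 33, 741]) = [ - 914,-775, - 710, - 500.82,- 173, - 215/3,-33 , 386/7,146,393.13, 452, 612 , 741,  882,  892, 915.61] 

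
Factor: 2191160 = 2^3*5^1*54779^1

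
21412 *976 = 20898112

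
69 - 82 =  - 13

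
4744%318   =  292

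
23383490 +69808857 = 93192347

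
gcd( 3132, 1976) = 4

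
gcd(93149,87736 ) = 1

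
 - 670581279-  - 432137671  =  -238443608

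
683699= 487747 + 195952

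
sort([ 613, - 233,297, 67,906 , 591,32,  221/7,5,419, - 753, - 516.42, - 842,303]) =[ - 842, - 753, - 516.42, - 233,  5,221/7,32,  67, 297, 303, 419,591,613,906] 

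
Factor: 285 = 3^1*5^1* 19^1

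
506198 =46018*11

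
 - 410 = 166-576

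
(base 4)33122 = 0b1111011010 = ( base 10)986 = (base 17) 370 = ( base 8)1732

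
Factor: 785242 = 2^1*197^1*1993^1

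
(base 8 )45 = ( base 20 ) 1H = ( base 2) 100101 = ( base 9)41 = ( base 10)37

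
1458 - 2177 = - 719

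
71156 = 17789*4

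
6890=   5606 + 1284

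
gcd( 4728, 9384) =24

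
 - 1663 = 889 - 2552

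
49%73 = 49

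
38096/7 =5442  +  2/7 = 5442.29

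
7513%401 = 295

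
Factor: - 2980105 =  - 5^1 * 596021^1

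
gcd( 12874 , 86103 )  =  1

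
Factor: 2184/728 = 3^1 = 3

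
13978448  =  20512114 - 6533666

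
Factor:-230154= - 2^1*3^1 * 89^1 * 431^1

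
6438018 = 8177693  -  1739675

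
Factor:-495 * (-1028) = 508860 = 2^2*3^2 *5^1*11^1 * 257^1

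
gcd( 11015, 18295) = 5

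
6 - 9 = -3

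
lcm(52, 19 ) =988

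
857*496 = 425072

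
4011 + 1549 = 5560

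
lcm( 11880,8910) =35640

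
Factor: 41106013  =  13^1*3162001^1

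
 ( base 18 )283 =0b1100011011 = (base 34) ND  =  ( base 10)795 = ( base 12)563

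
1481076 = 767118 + 713958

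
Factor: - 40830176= -2^5*499^1*2557^1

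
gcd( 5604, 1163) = 1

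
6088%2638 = 812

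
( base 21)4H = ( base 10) 101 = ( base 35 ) 2v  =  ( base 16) 65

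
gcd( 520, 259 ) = 1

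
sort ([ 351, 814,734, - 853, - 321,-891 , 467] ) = [-891,- 853, - 321,351,467, 734, 814 ]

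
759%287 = 185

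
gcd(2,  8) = 2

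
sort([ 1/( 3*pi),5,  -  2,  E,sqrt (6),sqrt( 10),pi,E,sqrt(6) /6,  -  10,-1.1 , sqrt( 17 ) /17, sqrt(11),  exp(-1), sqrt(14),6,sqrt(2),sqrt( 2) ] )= [ -10, - 2,  -  1.1,1/( 3*pi ),sqrt(17 ) /17, exp(-1),sqrt(6)/6, sqrt(2),sqrt( 2),sqrt(6 ), E, E,pi , sqrt( 10 ),sqrt( 11), sqrt(14 ),5, 6]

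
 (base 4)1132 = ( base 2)1011110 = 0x5e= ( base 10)94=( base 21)4a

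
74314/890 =37157/445 = 83.50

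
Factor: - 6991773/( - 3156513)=2330591/1052171  =  31^(-1)*33941^(-1 )*2330591^1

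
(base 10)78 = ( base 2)1001110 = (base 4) 1032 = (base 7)141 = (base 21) 3F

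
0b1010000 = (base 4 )1100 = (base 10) 80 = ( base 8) 120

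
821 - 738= 83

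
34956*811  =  28349316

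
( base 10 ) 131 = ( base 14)95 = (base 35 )3q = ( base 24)5B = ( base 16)83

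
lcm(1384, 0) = 0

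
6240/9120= 13/19 = 0.68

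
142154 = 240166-98012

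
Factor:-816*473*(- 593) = 228879024 = 2^4 * 3^1*11^1*17^1*43^1*593^1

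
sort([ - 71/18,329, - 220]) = [ - 220, - 71/18, 329] 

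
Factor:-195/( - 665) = 39/133 = 3^1 * 7^( - 1 )*13^1*19^(  -  1) 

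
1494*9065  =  13543110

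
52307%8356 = 2171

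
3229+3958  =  7187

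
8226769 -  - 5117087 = 13343856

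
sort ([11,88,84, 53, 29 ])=[11,29,53,  84,  88 ] 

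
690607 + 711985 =1402592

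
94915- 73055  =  21860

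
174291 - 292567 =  - 118276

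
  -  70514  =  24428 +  - 94942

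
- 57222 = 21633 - 78855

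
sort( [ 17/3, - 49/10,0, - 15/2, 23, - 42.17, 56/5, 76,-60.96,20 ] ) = [-60.96,-42.17, - 15/2,- 49/10,0,17/3, 56/5, 20,23, 76] 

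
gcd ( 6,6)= 6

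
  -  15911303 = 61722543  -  77633846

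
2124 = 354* 6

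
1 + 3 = 4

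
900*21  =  18900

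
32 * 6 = 192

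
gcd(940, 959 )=1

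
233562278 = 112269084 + 121293194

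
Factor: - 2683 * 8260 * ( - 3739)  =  82862147620=   2^2*5^1*7^1 * 59^1 * 2683^1*3739^1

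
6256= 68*92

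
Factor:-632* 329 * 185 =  - 38466680=-2^3*5^1 *7^1*37^1 * 47^1*79^1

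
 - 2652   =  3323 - 5975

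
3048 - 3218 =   -  170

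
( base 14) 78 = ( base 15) 71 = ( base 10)106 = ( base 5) 411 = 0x6A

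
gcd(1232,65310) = 14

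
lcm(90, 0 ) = 0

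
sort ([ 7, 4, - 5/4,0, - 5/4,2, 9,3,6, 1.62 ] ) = [ - 5/4, - 5/4,0,1.62, 2 , 3,4,6,7,9]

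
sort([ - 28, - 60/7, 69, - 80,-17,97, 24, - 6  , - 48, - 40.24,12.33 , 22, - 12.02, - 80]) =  [  -  80,-80, - 48, - 40.24, - 28 , - 17 ,- 12.02, - 60/7,-6,12.33, 22, 24, 69, 97 ] 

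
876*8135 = 7126260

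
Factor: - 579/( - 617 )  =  3^1*193^1*617^( - 1)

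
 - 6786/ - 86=78+39/43 = 78.91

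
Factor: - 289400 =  - 2^3 * 5^2*1447^1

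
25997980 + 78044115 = 104042095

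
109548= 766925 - 657377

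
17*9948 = 169116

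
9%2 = 1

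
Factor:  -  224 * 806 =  - 2^6 * 7^1*13^1 * 31^1 = - 180544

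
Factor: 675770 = 2^1  *5^1* 67577^1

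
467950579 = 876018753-408068174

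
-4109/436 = - 4109/436 = -9.42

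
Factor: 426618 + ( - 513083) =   -  5^1 * 17293^1 = - 86465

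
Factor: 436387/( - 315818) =-2^(-1)  *  7^1*19^( - 1)*31^1*2011^1*8311^( - 1)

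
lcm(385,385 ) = 385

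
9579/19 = 504+ 3/19 = 504.16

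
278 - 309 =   -  31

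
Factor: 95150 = 2^1*5^2*11^1*173^1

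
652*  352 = 229504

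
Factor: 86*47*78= 315276  =  2^2*3^1*13^1*43^1 * 47^1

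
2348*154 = 361592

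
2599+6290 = 8889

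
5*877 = 4385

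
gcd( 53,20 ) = 1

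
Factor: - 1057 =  - 7^1*151^1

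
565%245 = 75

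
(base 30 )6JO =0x176A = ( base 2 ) 1011101101010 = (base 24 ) a9i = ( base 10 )5994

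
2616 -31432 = - 28816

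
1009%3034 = 1009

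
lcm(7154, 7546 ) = 550858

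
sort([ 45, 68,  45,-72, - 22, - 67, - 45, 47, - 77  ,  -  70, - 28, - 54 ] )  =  [ - 77, - 72, - 70,  -  67, - 54, - 45, - 28 ,- 22, 45,45,47,68 ]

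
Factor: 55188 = 2^2*3^3*7^1*73^1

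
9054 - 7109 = 1945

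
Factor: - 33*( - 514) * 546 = 9261252 = 2^2 * 3^2 * 7^1*11^1*13^1*257^1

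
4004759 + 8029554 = 12034313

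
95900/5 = 19180  =  19180.00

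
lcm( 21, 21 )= 21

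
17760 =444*40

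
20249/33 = 20249/33 = 613.61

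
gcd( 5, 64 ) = 1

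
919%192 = 151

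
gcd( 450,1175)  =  25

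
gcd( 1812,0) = 1812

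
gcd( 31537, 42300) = 47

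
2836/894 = 3 + 77/447 = 3.17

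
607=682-75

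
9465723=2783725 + 6681998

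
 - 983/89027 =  - 983/89027 = - 0.01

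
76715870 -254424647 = -177708777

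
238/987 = 34/141  =  0.24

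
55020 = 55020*1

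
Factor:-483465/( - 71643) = 5^1*11^(-1 )*13^( - 1 )*193^1 = 965/143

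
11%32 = 11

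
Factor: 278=2^1 * 139^1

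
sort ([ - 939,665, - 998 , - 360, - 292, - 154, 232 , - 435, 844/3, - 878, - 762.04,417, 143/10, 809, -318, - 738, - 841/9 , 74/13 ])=[-998, - 939, - 878, - 762.04  ,-738, - 435, - 360, - 318,-292, - 154,-841/9,74/13,143/10,  232, 844/3,  417,  665 , 809 ]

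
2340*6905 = 16157700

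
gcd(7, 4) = 1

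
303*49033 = 14856999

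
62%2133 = 62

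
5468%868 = 260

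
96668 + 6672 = 103340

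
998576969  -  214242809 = 784334160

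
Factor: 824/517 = 2^3*11^( - 1)*47^(-1)*103^1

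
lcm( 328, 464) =19024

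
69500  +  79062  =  148562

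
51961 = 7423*7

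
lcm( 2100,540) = 18900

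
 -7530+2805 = -4725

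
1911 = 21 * 91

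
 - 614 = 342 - 956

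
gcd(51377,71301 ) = 1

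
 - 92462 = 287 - 92749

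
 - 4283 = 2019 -6302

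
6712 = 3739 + 2973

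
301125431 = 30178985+270946446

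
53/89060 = 53/89060 = 0.00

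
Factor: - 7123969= - 17^1*419057^1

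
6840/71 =96 + 24/71 =96.34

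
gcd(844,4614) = 2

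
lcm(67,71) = 4757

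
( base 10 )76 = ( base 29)2I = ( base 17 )48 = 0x4c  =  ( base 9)84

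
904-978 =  - 74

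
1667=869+798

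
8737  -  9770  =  -1033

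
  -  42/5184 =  - 7/864 = - 0.01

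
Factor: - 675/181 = -3^3*5^2*181^( -1 ) 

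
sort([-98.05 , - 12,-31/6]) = [-98.05, -12, - 31/6 ]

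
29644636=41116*721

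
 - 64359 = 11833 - 76192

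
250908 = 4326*58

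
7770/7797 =2590/2599  =  1.00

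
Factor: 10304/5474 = 2^5*17^(- 1) = 32/17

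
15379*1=15379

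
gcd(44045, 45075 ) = 5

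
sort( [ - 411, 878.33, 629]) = [ - 411,  629, 878.33 ]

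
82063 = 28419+53644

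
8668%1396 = 292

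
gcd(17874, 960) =6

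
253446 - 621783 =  - 368337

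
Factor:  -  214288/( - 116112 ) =227/123 = 3^(-1 )*41^( -1 )*227^1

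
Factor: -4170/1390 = -3 = - 3^1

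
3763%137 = 64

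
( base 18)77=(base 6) 341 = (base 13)A3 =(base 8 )205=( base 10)133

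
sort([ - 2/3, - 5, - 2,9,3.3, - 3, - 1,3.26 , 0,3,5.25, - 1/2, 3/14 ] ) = [ - 5, - 3, - 2, - 1 ,-2/3, - 1/2, 0,3/14,3,3.26, 3.3,5.25,9 ] 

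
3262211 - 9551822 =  - 6289611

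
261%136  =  125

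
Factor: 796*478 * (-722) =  - 274712336 = -  2^4*19^2*199^1*239^1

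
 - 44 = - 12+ - 32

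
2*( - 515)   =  -1030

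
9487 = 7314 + 2173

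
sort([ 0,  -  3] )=[- 3, 0] 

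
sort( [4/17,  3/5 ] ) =[ 4/17,  3/5]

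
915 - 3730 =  - 2815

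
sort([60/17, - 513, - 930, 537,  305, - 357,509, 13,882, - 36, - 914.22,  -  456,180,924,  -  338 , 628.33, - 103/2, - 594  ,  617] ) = [  -  930,  -  914.22, - 594 , - 513, - 456, - 357, - 338, - 103/2 , - 36,60/17,13,  180, 305,509, 537,617, 628.33,882, 924]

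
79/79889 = 79/79889 = 0.00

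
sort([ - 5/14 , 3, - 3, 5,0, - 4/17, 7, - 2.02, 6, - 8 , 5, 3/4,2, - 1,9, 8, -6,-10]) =[-10, - 8, - 6, - 3, - 2.02,  -  1, - 5/14,  -  4/17, 0,3/4, 2,  3,5, 5, 6, 7,8, 9 ] 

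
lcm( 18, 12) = 36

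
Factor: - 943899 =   -  3^1*11^1 * 28603^1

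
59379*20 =1187580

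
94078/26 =47039/13 =3618.38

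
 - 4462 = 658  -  5120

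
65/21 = 3 + 2/21  =  3.10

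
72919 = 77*947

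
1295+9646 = 10941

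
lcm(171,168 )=9576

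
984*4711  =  4635624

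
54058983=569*95007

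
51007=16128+34879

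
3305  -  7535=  - 4230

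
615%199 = 18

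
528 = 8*66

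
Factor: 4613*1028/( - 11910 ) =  - 2371082/5955 = - 2^1 * 3^(  -  1 )*5^( - 1)*7^1*257^1*397^( - 1) *659^1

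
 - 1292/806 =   -  2+160/403= - 1.60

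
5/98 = 5/98 = 0.05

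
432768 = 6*72128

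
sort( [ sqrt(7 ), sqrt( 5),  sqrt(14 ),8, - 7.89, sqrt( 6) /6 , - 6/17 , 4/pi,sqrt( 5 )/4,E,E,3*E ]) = [ - 7.89,- 6/17,sqrt( 6 )/6,sqrt(5 ) /4,4/pi,sqrt (5),sqrt ( 7), E , E,sqrt( 14),8, 3*E]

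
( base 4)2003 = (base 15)8b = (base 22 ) 5l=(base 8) 203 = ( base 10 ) 131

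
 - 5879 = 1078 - 6957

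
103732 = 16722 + 87010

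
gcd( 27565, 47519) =1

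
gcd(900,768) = 12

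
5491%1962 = 1567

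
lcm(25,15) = 75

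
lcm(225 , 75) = 225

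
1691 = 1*1691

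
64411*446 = 28727306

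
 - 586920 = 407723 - 994643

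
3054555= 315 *9697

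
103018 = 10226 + 92792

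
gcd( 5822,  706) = 2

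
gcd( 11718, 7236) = 54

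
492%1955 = 492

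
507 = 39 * 13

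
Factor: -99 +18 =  - 3^4 = -81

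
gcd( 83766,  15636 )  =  6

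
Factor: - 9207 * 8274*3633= - 276757282494 = -  2^1*3^5*7^2 * 11^1*31^1*173^1 * 197^1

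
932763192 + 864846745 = 1797609937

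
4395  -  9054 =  - 4659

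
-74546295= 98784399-173330694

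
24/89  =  24/89  =  0.27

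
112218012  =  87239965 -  - 24978047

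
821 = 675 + 146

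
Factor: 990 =2^1*3^2*5^1*11^1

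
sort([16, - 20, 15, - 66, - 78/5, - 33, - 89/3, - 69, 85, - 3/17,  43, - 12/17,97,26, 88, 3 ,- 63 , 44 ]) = [-69, - 66, - 63, - 33, - 89/3, - 20, - 78/5, - 12/17, - 3/17,3 , 15, 16,26,  43,44,85,88, 97] 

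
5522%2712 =98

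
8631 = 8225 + 406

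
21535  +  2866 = 24401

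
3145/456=3145/456= 6.90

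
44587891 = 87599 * 509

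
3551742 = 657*5406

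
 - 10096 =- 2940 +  - 7156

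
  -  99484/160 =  -622+9/40 = -621.77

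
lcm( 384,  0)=0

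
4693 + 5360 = 10053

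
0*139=0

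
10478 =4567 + 5911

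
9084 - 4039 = 5045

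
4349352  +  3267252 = 7616604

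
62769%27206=8357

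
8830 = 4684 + 4146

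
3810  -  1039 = 2771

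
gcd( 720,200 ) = 40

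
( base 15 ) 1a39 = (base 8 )13057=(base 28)76n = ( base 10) 5679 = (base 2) 1011000101111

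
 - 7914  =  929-8843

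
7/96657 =7/96657 = 0.00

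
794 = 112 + 682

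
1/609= 1/609 = 0.00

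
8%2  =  0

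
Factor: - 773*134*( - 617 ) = 63910094 = 2^1*67^1*617^1*773^1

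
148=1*148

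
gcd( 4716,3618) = 18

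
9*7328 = 65952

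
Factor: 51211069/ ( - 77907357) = -3^( - 2)*7^1 * 11^ ( - 1)*13^1*43^(-1) * 18301^( - 1)  *562759^1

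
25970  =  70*371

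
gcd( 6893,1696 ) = 1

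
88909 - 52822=36087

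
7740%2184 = 1188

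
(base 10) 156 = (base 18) 8c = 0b10011100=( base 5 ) 1111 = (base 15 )a6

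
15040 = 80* 188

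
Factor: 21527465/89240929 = 5^1*19^(-1 )*37^(  -  1 )*1741^1*2473^1*126943^( - 1)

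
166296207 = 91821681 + 74474526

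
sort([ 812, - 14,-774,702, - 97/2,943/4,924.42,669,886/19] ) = [ - 774, - 97/2,  -  14,886/19,943/4,669  ,  702, 812,924.42] 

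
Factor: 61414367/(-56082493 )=- 7^1 *223^( - 1 ) * 251491^ ( - 1 ) * 8773481^1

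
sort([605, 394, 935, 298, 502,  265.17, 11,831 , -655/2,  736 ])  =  [  -  655/2, 11, 265.17,298,394, 502, 605, 736,831, 935] 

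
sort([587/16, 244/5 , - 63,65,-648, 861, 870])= [ - 648, - 63, 587/16, 244/5 , 65, 861, 870 ] 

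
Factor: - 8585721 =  - 3^2*953969^1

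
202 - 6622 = - 6420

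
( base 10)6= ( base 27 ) 6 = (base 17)6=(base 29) 6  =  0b110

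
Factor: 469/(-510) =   -  2^( - 1)* 3^( - 1 )*5^ (-1 ) * 7^1*17^(-1)*67^1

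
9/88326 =1/9814 = 0.00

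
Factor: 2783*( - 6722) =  - 2^1*11^2*23^1 * 3361^1 = - 18707326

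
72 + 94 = 166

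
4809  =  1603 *3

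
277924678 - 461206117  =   - 183281439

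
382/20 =19 + 1/10 = 19.10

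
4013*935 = 3752155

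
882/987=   42/47 =0.89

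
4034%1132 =638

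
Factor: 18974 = 2^1*53^1*179^1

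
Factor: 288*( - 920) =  - 2^8 * 3^2 * 5^1 * 23^1=- 264960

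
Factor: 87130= 2^1*  5^1 * 8713^1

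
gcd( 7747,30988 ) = 7747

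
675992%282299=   111394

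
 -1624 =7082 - 8706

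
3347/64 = 52 + 19/64 = 52.30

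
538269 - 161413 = 376856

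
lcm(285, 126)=11970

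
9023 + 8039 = 17062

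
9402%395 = 317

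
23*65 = 1495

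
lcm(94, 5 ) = 470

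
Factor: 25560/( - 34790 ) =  - 2^2*3^2*7^( - 2 ) = - 36/49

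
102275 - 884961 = -782686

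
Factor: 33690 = 2^1*3^1*5^1*1123^1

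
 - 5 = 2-7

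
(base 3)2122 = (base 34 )23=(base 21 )38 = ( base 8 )107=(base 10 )71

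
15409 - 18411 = -3002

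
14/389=14/389= 0.04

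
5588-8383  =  -2795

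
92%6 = 2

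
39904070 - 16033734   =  23870336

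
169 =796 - 627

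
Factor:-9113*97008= - 2^4*3^1*13^1 * 43^1*47^1 * 701^1 =- 884033904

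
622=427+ 195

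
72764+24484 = 97248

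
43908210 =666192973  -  622284763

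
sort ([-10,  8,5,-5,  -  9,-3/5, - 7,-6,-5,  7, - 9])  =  [-10, - 9,-9, -7,  -  6, - 5, - 5, - 3/5, 5,7 , 8 ]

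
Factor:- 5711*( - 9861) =3^1  *  19^1*173^1*5711^1 = 56316171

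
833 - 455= 378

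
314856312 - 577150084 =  - 262293772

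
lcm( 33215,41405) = 3022565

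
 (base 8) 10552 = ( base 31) 4jp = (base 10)4458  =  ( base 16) 116a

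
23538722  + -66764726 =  -43226004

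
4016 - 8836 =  - 4820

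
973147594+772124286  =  1745271880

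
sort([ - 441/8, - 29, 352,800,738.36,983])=[ - 441/8, - 29,352, 738.36, 800, 983 ] 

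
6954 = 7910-956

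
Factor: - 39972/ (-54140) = 9993/13535 = 3^1 * 5^( - 1 ) * 2707^(-1 )* 3331^1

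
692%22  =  10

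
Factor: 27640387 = 27640387^1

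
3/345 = 1/115 = 0.01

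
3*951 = 2853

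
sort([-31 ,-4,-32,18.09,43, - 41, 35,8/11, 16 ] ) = [ - 41,-32, -31,-4,8/11, 16, 18.09, 35, 43 ] 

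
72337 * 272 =19675664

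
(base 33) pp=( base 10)850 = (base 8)1522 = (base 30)SA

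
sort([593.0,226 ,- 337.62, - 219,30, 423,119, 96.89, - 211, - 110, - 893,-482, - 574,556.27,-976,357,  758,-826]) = [ - 976, - 893,- 826, - 574, - 482 , - 337.62, - 219,  -  211, - 110,30,96.89,119,226, 357,  423, 556.27,593.0, 758 ] 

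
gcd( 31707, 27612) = 117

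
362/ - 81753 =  - 362/81753=-  0.00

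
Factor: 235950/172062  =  325/237 = 3^(  -  1) * 5^2 * 13^1*79^( - 1)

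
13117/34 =385 + 27/34 = 385.79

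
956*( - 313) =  - 299228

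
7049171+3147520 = 10196691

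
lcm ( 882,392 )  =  3528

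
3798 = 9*422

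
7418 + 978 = 8396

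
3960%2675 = 1285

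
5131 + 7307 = 12438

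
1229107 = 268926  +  960181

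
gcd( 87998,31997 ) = 1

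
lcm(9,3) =9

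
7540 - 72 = 7468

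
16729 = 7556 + 9173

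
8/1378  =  4/689 = 0.01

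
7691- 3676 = 4015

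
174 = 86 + 88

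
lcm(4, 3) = 12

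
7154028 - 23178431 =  - 16024403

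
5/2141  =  5/2141 = 0.00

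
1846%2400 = 1846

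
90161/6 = 15026 + 5/6 = 15026.83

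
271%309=271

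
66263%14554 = 8047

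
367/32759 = 367/32759  =  0.01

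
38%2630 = 38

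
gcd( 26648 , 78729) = 1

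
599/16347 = 599/16347 = 0.04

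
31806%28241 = 3565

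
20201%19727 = 474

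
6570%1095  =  0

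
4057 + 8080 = 12137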